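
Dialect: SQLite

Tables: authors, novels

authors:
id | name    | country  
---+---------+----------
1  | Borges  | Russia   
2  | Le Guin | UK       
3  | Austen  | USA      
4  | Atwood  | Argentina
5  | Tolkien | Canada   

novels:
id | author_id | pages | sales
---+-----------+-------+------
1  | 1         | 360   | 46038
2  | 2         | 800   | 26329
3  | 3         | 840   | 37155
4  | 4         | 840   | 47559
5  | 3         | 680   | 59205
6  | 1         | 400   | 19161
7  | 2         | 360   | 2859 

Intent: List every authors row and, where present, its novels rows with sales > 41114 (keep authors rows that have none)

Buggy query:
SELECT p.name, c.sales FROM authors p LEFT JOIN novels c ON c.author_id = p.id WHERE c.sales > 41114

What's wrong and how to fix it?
Bug: Filtering c.sales in WHERE discards the NULL rows produced by LEFT JOIN, turning it into an inner join

Fix: Move the right-table condition into the ON clause so unmatched parents are kept

Corrected query:
SELECT p.name, c.sales FROM authors p LEFT JOIN novels c ON c.author_id = p.id AND c.sales > 41114

Result:
name    | sales
--------+------
Borges  | 46038
Le Guin | NULL 
Austen  | 59205
Atwood  | 47559
Tolkien | NULL 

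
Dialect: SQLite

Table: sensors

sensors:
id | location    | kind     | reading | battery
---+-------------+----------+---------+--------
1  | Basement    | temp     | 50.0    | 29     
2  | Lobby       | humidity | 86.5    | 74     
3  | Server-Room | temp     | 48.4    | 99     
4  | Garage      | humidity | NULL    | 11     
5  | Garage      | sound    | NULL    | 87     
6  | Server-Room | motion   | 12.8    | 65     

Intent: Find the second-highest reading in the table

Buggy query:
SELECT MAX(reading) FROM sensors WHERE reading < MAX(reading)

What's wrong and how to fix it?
Bug: MAX(reading) on the right of the comparison is an aggregate-in-WHERE error

Fix: Put the inner MAX in a scalar subquery

Corrected query:
SELECT MAX(reading) FROM sensors WHERE reading < (SELECT MAX(reading) FROM sensors)

Result:
MAX(reading)
------------
50          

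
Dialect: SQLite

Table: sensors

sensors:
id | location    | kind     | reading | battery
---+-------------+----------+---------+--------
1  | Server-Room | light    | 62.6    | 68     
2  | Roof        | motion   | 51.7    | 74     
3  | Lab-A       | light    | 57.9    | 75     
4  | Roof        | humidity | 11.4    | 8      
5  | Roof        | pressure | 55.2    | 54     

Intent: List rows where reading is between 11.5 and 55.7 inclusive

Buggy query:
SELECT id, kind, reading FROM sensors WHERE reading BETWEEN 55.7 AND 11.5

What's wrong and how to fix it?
Bug: BETWEEN expects the lower bound first; with 55.7 AND 11.5 the range is empty

Fix: Write BETWEEN 11.5 AND 55.7

Corrected query:
SELECT id, kind, reading FROM sensors WHERE reading BETWEEN 11.5 AND 55.7

Result:
id | kind     | reading
---+----------+--------
2  | motion   | 51.7   
5  | pressure | 55.2   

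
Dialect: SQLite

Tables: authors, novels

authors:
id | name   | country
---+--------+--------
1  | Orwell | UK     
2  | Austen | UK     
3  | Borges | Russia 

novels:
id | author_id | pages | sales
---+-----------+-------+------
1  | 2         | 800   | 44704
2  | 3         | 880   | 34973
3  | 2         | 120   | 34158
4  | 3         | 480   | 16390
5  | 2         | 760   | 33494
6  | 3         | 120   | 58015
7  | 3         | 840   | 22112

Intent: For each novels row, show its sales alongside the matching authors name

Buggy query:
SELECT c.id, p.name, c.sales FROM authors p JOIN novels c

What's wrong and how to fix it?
Bug: Missing join condition: each novels row is matched to all authors rows instead of just its own

Fix: Specify the join condition linking the foreign key to the parent id

Corrected query:
SELECT c.id, p.name, c.sales FROM authors p JOIN novels c ON c.author_id = p.id

Result:
id | name   | sales
---+--------+------
1  | Austen | 44704
2  | Borges | 34973
3  | Austen | 34158
4  | Borges | 16390
5  | Austen | 33494
6  | Borges | 58015
7  | Borges | 22112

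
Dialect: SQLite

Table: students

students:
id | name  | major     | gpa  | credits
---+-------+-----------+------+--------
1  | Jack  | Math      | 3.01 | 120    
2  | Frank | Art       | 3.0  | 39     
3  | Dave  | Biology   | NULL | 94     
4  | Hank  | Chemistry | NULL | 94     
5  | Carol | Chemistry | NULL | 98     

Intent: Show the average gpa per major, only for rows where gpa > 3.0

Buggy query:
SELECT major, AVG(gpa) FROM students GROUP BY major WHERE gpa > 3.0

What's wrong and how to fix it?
Bug: WHERE cannot follow GROUP BY

Fix: Place WHERE between FROM and GROUP BY

Corrected query:
SELECT major, AVG(gpa) FROM students WHERE gpa > 3.0 GROUP BY major

Result:
major | AVG(gpa)
------+---------
Math  | 3.01    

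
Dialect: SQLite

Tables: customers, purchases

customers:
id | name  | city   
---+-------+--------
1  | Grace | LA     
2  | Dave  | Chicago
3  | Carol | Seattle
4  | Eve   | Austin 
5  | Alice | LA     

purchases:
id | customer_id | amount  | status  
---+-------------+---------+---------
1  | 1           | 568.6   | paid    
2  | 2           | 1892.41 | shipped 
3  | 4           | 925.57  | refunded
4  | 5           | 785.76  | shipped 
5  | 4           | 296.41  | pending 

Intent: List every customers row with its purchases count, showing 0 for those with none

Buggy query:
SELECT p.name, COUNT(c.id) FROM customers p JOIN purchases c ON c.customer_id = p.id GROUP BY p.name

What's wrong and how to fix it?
Bug: INNER JOIN drops customers rows that have no matching purchases rows

Fix: Use LEFT JOIN so parents without children still appear (COUNT(c.id) gives 0)

Corrected query:
SELECT p.name, COUNT(c.id) FROM customers p LEFT JOIN purchases c ON c.customer_id = p.id GROUP BY p.name

Result:
name  | COUNT(c.id)
------+------------
Alice | 1          
Carol | 0          
Dave  | 1          
Eve   | 2          
Grace | 1          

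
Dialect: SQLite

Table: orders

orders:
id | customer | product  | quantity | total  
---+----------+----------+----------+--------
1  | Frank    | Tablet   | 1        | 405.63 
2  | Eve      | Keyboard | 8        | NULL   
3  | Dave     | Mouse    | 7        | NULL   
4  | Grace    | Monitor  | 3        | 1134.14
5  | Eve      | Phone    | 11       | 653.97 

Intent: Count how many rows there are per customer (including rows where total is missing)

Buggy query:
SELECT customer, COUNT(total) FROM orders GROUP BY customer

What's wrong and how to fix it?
Bug: COUNT(column) counts non-NULL values only; rows with NULL total aren't counted

Fix: Replace COUNT(total) with COUNT(*)

Corrected query:
SELECT customer, COUNT(*) FROM orders GROUP BY customer

Result:
customer | COUNT(*)
---------+---------
Dave     | 1       
Eve      | 2       
Frank    | 1       
Grace    | 1       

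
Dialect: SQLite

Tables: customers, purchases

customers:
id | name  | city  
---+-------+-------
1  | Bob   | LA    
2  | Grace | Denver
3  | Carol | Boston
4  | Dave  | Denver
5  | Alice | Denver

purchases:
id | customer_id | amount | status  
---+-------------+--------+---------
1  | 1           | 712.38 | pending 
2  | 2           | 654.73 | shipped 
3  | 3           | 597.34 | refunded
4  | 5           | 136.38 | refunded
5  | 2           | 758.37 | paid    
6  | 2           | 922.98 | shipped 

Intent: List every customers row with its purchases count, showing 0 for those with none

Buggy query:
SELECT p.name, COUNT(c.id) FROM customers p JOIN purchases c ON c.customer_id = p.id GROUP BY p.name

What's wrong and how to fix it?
Bug: INNER JOIN drops customers rows that have no matching purchases rows

Fix: Use LEFT JOIN so parents without children still appear (COUNT(c.id) gives 0)

Corrected query:
SELECT p.name, COUNT(c.id) FROM customers p LEFT JOIN purchases c ON c.customer_id = p.id GROUP BY p.name

Result:
name  | COUNT(c.id)
------+------------
Alice | 1          
Bob   | 1          
Carol | 1          
Dave  | 0          
Grace | 3          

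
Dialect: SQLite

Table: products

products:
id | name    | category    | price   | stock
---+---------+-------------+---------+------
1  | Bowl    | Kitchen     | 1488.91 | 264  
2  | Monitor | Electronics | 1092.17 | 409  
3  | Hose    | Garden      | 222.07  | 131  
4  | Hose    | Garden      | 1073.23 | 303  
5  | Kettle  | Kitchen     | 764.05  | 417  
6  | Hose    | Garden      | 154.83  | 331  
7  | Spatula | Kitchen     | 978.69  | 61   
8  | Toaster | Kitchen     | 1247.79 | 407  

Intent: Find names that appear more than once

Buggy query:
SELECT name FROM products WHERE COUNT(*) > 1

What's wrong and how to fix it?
Bug: WHERE can't reference COUNT(*); aggregates are computed after WHERE

Fix: Group first, then use HAVING for the count condition

Corrected query:
SELECT name FROM products GROUP BY name HAVING COUNT(*) > 1

Result:
name
----
Hose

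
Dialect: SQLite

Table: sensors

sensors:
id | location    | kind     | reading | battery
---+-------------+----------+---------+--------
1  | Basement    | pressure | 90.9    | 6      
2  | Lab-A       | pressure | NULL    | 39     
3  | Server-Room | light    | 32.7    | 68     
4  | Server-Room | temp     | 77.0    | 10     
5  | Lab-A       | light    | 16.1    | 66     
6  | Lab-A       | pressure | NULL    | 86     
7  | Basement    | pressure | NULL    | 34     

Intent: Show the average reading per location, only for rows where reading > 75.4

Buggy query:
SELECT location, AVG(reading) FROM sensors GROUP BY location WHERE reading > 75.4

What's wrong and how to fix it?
Bug: WHERE cannot follow GROUP BY

Fix: Move the WHERE clause before GROUP BY

Corrected query:
SELECT location, AVG(reading) FROM sensors WHERE reading > 75.4 GROUP BY location

Result:
location    | AVG(reading)
------------+-------------
Basement    | 90.9        
Server-Room | 77          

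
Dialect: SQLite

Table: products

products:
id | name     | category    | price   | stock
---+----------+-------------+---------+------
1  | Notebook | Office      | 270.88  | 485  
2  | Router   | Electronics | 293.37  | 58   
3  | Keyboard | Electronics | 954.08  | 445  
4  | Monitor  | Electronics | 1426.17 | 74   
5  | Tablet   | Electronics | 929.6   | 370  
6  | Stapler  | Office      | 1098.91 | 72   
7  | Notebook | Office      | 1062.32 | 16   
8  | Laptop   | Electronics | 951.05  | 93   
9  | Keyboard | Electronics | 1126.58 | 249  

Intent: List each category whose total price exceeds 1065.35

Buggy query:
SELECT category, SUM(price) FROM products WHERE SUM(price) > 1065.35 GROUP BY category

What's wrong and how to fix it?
Bug: Aggregate functions cannot appear in a WHERE clause

Fix: Use HAVING (which filters groups after aggregation) instead of WHERE

Corrected query:
SELECT category, SUM(price) FROM products GROUP BY category HAVING SUM(price) > 1065.35

Result:
category    | SUM(price)
------------+-----------
Electronics | 5680.85   
Office      | 2432.11   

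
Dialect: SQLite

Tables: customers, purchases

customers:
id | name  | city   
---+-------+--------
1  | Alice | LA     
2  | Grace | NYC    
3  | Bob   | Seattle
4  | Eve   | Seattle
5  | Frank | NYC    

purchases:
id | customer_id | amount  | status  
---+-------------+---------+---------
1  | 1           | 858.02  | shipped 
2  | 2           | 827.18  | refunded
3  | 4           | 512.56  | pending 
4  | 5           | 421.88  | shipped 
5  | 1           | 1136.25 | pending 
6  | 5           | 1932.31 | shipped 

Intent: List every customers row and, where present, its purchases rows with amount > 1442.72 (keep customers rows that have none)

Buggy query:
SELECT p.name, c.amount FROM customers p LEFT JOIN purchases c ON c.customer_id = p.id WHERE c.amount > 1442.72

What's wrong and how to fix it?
Bug: Filtering c.amount in WHERE discards the NULL rows produced by LEFT JOIN, turning it into an inner join

Fix: Move the right-table condition into the ON clause so unmatched parents are kept

Corrected query:
SELECT p.name, c.amount FROM customers p LEFT JOIN purchases c ON c.customer_id = p.id AND c.amount > 1442.72

Result:
name  | amount 
------+--------
Alice | NULL   
Grace | NULL   
Bob   | NULL   
Eve   | NULL   
Frank | 1932.31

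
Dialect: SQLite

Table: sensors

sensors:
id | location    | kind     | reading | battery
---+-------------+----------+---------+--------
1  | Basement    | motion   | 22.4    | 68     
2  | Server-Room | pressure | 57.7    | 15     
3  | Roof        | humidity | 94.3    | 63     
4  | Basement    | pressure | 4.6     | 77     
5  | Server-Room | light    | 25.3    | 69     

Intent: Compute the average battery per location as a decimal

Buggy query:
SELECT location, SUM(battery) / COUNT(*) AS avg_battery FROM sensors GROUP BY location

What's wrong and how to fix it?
Bug: SUM(battery) and COUNT(*) are both integers; the division truncates the fractional part

Fix: Cast one side to REAL so the division keeps the fractional part

Corrected query:
SELECT location, SUM(battery) * 1.0 / COUNT(*) AS avg_battery FROM sensors GROUP BY location

Result:
location    | avg_battery
------------+------------
Basement    | 72.5       
Roof        | 63         
Server-Room | 42         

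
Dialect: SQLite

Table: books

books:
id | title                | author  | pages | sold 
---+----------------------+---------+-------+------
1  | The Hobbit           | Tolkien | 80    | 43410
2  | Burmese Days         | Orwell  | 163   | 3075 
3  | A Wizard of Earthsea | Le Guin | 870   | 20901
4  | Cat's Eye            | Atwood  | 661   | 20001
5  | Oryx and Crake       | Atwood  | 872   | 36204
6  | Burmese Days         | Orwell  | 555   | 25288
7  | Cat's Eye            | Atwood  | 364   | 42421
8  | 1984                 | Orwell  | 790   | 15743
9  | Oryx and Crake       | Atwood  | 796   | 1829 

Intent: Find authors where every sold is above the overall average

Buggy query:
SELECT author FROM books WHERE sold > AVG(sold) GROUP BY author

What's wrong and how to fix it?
Bug: WHERE evaluates per row before aggregation, so AVG() is unavailable

Fix: Compute the overall average in a scalar subquery and compare each group's MIN against it in HAVING

Corrected query:
SELECT author FROM books GROUP BY author HAVING MIN(sold) > (SELECT AVG(sold) FROM books)

Result:
author 
-------
Tolkien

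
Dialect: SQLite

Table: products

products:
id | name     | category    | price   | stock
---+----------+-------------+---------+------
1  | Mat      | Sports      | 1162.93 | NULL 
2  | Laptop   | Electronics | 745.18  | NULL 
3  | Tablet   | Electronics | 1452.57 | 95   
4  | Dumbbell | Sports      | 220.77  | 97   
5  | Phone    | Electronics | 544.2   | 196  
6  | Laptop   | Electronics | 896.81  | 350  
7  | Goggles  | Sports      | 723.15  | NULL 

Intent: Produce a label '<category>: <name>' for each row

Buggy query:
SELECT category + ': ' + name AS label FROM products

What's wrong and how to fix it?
Bug: '+' is numeric addition; on text columns SQLite converts them to 0 instead of concatenating

Fix: Use the || operator for string concatenation

Corrected query:
SELECT category || ': ' || name AS label FROM products

Result:
label              
-------------------
Sports: Mat        
Electronics: Laptop
Electronics: Tablet
Sports: Dumbbell   
Electronics: Phone 
Electronics: Laptop
Sports: Goggles    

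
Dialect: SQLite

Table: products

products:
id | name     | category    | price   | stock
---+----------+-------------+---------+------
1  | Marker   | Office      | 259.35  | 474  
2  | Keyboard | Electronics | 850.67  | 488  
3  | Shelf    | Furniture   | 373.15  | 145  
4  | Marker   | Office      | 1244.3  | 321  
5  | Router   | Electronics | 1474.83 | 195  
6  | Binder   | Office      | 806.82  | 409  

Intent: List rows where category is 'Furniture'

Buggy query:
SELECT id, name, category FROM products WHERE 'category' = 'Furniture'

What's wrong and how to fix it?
Bug: Single quotes denote string literals in SQL; the column name is being compared as a constant string

Fix: Reference the column as category without single quotes

Corrected query:
SELECT id, name, category FROM products WHERE category = 'Furniture'

Result:
id | name  | category 
---+-------+----------
3  | Shelf | Furniture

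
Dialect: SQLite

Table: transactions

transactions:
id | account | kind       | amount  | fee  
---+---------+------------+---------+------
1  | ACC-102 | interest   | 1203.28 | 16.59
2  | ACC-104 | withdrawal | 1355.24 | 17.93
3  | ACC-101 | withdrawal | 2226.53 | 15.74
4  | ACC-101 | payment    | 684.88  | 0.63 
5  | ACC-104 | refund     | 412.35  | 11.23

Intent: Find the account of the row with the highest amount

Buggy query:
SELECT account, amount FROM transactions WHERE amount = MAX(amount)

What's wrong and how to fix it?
Bug: WHERE is evaluated per row; an aggregate over the whole table isn't defined there

Fix: Wrap MAX in a scalar subquery so WHERE compares against a single value

Corrected query:
SELECT account, amount FROM transactions WHERE amount = (SELECT MAX(amount) FROM transactions)

Result:
account | amount 
--------+--------
ACC-101 | 2226.53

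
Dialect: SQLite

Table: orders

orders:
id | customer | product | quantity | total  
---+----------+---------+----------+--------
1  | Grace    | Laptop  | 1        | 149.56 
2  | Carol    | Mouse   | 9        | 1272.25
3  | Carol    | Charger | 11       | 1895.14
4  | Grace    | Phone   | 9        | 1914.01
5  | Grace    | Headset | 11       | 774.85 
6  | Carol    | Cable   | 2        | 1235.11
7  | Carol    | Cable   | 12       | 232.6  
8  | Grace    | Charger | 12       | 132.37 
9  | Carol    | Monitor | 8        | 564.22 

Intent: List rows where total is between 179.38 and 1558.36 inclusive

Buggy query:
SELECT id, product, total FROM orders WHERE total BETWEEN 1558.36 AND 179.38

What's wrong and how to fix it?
Bug: BETWEEN expects the lower bound first; with 1558.36 AND 179.38 the range is empty

Fix: Swap the bounds so the smaller value comes first

Corrected query:
SELECT id, product, total FROM orders WHERE total BETWEEN 179.38 AND 1558.36

Result:
id | product | total  
---+---------+--------
2  | Mouse   | 1272.25
5  | Headset | 774.85 
6  | Cable   | 1235.11
7  | Cable   | 232.6  
9  | Monitor | 564.22 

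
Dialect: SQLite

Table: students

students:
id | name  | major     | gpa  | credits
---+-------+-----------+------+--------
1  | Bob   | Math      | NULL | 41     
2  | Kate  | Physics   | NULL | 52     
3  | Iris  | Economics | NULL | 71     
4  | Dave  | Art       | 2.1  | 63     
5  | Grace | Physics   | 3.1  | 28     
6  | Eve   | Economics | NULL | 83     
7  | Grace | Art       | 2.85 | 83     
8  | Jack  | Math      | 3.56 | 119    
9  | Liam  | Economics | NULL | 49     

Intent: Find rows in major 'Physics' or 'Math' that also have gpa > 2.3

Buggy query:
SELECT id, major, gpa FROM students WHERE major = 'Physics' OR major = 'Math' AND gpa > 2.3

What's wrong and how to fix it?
Bug: AND binds tighter than OR, so this parses as major = 'Physics' OR (major = 'Math' AND gpa > 2.3)

Fix: Group the OR with parentheses (or use IN), then AND the threshold

Corrected query:
SELECT id, major, gpa FROM students WHERE (major = 'Physics' OR major = 'Math') AND gpa > 2.3

Result:
id | major   | gpa 
---+---------+-----
5  | Physics | 3.1 
8  | Math    | 3.56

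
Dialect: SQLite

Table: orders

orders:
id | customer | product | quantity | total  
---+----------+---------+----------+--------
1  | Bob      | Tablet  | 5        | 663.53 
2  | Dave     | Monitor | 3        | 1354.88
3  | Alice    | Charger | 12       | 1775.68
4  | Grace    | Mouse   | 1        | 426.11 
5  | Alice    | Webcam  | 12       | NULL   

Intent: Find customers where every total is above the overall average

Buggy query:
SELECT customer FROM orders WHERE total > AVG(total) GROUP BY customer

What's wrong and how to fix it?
Bug: WHERE evaluates per row before aggregation, so AVG() is unavailable

Fix: Use a subquery for AVG and a HAVING MIN(...) filter so the condition holds for every row in the group

Corrected query:
SELECT customer FROM orders GROUP BY customer HAVING MIN(total) > (SELECT AVG(total) FROM orders)

Result:
customer
--------
Alice   
Dave    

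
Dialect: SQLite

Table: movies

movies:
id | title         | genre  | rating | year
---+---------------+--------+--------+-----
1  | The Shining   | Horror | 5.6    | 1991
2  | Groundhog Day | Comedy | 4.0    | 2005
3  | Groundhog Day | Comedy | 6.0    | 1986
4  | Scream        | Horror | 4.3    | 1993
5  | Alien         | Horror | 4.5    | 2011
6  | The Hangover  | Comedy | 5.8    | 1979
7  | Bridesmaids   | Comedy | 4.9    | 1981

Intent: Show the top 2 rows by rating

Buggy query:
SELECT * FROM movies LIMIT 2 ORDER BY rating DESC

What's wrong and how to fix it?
Bug: ORDER BY cannot follow LIMIT; LIMIT is the final clause

Fix: Swap the clauses: ORDER BY first, then LIMIT

Corrected query:
SELECT * FROM movies ORDER BY rating DESC LIMIT 2

Result:
id | title         | genre  | rating | year
---+---------------+--------+--------+-----
3  | Groundhog Day | Comedy | 6      | 1986
6  | The Hangover  | Comedy | 5.8    | 1979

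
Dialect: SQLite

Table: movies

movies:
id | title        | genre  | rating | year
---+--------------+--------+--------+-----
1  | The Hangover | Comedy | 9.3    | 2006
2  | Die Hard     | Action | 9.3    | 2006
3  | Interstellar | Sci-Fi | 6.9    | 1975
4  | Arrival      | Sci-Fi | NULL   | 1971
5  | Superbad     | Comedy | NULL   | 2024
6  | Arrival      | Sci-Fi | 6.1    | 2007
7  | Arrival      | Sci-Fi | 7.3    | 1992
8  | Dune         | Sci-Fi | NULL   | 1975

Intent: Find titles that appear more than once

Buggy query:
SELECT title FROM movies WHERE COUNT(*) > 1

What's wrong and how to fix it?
Bug: COUNT(*) is an aggregate and cannot be used in WHERE

Fix: GROUP BY title, then filter groups with HAVING COUNT(*) > 1

Corrected query:
SELECT title FROM movies GROUP BY title HAVING COUNT(*) > 1

Result:
title  
-------
Arrival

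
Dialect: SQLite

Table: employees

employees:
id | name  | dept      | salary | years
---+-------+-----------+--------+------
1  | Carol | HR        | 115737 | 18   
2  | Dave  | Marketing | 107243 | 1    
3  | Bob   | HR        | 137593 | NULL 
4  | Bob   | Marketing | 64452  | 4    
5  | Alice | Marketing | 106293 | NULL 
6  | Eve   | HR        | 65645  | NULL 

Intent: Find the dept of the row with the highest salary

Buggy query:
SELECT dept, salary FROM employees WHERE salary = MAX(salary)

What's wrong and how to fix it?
Bug: MAX(salary) is an aggregate and cannot be used directly in WHERE

Fix: Use a subquery: WHERE salary = (SELECT MAX(salary) FROM employees)

Corrected query:
SELECT dept, salary FROM employees WHERE salary = (SELECT MAX(salary) FROM employees)

Result:
dept | salary
-----+-------
HR   | 137593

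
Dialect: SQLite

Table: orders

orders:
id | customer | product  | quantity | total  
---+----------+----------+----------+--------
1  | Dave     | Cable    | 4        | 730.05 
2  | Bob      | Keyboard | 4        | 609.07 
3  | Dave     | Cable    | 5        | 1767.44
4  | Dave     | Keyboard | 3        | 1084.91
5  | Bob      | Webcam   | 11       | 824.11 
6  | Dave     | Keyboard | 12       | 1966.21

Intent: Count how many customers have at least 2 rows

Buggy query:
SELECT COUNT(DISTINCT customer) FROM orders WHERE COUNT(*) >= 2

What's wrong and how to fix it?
Bug: WHERE filters individual rows, not groups, so a group-level COUNT is invalid there

Fix: Group first with HAVING COUNT(*) >= 2, then COUNT the resulting groups

Corrected query:
SELECT COUNT(*) FROM (SELECT customer FROM orders GROUP BY customer HAVING COUNT(*) >= 2)

Result:
COUNT(*)
--------
2       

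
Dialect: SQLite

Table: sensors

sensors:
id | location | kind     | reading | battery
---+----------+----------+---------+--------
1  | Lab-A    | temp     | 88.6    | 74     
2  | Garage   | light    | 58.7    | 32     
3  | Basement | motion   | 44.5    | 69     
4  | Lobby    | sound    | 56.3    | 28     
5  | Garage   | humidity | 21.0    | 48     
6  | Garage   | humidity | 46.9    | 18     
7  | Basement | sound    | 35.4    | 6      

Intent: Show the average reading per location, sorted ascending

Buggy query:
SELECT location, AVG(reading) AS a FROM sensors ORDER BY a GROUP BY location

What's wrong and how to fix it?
Bug: ORDER BY appears before GROUP BY; SQL clause order requires GROUP BY first

Fix: Move ORDER BY to the end, after GROUP BY

Corrected query:
SELECT location, AVG(reading) AS a FROM sensors GROUP BY location ORDER BY a

Result:
location | a    
---------+------
Basement | 39.95
Garage   | 42.2 
Lobby    | 56.3 
Lab-A    | 88.6 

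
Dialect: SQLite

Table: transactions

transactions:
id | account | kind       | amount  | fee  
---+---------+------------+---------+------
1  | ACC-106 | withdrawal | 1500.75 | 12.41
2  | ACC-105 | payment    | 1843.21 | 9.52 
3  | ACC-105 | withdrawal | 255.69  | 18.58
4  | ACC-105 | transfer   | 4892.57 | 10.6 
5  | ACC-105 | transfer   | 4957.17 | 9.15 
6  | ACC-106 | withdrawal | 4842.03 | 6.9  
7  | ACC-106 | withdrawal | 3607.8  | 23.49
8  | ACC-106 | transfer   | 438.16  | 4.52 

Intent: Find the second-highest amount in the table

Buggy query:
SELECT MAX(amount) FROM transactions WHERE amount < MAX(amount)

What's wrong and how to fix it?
Bug: The inner MAX is an aggregate inside WHERE, which is not allowed

Fix: Compute the overall MAX in a subquery, then take MAX of rows below it

Corrected query:
SELECT MAX(amount) FROM transactions WHERE amount < (SELECT MAX(amount) FROM transactions)

Result:
MAX(amount)
-----------
4892.57    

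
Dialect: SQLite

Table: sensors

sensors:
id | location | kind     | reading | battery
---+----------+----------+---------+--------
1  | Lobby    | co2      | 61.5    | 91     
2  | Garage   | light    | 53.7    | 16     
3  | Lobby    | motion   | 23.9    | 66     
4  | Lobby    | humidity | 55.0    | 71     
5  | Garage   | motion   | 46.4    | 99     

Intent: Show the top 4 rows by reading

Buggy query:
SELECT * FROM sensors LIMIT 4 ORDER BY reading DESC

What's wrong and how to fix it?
Bug: LIMIT must come after ORDER BY

Fix: Sort with ORDER BY, then apply LIMIT

Corrected query:
SELECT * FROM sensors ORDER BY reading DESC LIMIT 4

Result:
id | location | kind     | reading | battery
---+----------+----------+---------+--------
1  | Lobby    | co2      | 61.5    | 91     
4  | Lobby    | humidity | 55      | 71     
2  | Garage   | light    | 53.7    | 16     
5  | Garage   | motion   | 46.4    | 99     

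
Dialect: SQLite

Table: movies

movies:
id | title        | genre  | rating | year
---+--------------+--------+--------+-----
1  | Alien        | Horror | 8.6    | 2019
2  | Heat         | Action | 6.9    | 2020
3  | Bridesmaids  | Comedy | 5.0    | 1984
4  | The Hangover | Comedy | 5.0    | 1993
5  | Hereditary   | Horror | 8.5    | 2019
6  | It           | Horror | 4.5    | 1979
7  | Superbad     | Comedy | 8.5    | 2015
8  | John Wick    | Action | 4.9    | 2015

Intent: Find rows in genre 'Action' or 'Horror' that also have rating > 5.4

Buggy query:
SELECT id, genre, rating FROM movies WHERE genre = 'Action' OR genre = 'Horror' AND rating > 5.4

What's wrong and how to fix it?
Bug: Without parentheses, AND is evaluated before OR, so the rating filter only applies to the 'Horror' branch

Fix: Group the OR with parentheses (or use IN), then AND the threshold

Corrected query:
SELECT id, genre, rating FROM movies WHERE (genre = 'Action' OR genre = 'Horror') AND rating > 5.4

Result:
id | genre  | rating
---+--------+-------
1  | Horror | 8.6   
2  | Action | 6.9   
5  | Horror | 8.5   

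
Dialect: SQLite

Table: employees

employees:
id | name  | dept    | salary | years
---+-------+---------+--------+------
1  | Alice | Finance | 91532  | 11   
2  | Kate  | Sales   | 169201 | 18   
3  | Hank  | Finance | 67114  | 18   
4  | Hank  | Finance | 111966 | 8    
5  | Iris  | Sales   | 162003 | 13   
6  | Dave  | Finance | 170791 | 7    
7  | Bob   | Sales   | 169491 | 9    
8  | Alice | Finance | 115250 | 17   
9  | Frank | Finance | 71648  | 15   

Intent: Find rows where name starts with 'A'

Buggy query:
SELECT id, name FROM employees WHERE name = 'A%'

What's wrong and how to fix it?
Bug: '=' compares the literal string including the % character; pattern matching needs LIKE

Fix: Replace '=' with LIKE so 'A%' is treated as a pattern

Corrected query:
SELECT id, name FROM employees WHERE name LIKE 'A%'

Result:
id | name 
---+------
1  | Alice
8  | Alice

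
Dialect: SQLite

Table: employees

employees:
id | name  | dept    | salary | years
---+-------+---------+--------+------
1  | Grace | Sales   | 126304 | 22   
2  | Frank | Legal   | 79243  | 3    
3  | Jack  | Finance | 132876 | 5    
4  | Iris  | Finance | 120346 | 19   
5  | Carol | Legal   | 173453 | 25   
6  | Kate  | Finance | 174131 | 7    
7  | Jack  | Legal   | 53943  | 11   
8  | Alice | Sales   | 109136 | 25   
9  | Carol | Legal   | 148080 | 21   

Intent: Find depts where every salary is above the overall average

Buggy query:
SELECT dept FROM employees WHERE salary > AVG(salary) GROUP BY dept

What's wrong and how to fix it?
Bug: WHERE evaluates per row before aggregation, so AVG() is unavailable

Fix: Compute the overall average in a scalar subquery and compare each group's MIN against it in HAVING

Corrected query:
SELECT dept FROM employees GROUP BY dept HAVING MIN(salary) > (SELECT AVG(salary) FROM employees)

Result:
(no rows)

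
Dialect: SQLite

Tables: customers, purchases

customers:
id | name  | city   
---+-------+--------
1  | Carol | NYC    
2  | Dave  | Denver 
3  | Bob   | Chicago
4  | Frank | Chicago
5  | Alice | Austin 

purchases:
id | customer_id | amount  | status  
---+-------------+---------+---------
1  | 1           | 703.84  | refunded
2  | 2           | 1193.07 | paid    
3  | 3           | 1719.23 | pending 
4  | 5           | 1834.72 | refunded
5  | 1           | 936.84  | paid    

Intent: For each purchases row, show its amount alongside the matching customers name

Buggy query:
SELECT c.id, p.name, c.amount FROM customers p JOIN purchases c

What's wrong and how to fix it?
Bug: JOIN with no ON clause produces a cartesian product; every purchases row pairs with every customers row

Fix: Add ON c.customer_id = p.id to the JOIN

Corrected query:
SELECT c.id, p.name, c.amount FROM customers p JOIN purchases c ON c.customer_id = p.id

Result:
id | name  | amount 
---+-------+--------
1  | Carol | 703.84 
2  | Dave  | 1193.07
3  | Bob   | 1719.23
4  | Alice | 1834.72
5  | Carol | 936.84 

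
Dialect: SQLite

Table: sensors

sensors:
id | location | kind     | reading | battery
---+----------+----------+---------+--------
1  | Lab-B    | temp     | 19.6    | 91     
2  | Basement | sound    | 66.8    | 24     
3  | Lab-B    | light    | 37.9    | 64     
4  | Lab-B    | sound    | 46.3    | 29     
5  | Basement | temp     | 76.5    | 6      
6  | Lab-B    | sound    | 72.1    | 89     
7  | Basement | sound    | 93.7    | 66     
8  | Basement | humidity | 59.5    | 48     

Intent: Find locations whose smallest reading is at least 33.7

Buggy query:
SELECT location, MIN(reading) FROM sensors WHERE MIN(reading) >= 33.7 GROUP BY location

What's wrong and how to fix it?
Bug: MIN() in WHERE is a misuse of aggregate

Fix: Replace WHERE with HAVING after the GROUP BY

Corrected query:
SELECT location, MIN(reading) FROM sensors GROUP BY location HAVING MIN(reading) >= 33.7

Result:
location | MIN(reading)
---------+-------------
Basement | 59.5        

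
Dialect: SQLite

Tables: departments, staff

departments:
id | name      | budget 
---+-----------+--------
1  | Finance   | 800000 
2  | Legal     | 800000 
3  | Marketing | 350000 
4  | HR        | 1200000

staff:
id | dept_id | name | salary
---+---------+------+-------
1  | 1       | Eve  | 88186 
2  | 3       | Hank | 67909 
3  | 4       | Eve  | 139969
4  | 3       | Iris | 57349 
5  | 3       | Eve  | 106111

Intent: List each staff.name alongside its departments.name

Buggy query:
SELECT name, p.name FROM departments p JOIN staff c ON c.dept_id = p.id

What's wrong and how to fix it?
Bug: Both tables have a 'name' column; the unqualified reference is ambiguous

Fix: Qualify the column with its table alias (c.name)

Corrected query:
SELECT c.name, p.name FROM departments p JOIN staff c ON c.dept_id = p.id

Result:
name | name     
-----+----------
Eve  | Finance  
Hank | Marketing
Eve  | HR       
Iris | Marketing
Eve  | Marketing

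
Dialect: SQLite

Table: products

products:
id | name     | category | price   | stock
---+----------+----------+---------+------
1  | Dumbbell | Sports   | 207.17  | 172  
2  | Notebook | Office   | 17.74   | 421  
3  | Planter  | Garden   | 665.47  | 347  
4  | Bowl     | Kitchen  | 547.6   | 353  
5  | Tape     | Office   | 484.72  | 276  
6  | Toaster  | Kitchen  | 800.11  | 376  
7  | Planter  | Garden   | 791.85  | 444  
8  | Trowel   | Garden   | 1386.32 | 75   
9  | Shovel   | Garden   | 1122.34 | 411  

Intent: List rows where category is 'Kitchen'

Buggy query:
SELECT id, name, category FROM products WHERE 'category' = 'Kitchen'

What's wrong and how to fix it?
Bug: Single quotes denote string literals in SQL; the column name is being compared as a constant string

Fix: Reference the column as category without single quotes

Corrected query:
SELECT id, name, category FROM products WHERE category = 'Kitchen'

Result:
id | name    | category
---+---------+---------
4  | Bowl    | Kitchen 
6  | Toaster | Kitchen 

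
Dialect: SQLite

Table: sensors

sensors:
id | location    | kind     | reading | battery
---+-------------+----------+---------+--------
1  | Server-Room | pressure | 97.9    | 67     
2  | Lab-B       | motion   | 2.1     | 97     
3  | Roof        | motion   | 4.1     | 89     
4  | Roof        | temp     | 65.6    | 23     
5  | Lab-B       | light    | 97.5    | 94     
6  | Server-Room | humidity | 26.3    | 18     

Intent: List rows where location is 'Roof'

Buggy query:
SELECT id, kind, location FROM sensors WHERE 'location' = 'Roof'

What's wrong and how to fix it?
Bug: 'location' in single quotes is a string literal, not the column; the comparison is literal-vs-literal and never true

Fix: Reference the column as location without single quotes

Corrected query:
SELECT id, kind, location FROM sensors WHERE location = 'Roof'

Result:
id | kind   | location
---+--------+---------
3  | motion | Roof    
4  | temp   | Roof    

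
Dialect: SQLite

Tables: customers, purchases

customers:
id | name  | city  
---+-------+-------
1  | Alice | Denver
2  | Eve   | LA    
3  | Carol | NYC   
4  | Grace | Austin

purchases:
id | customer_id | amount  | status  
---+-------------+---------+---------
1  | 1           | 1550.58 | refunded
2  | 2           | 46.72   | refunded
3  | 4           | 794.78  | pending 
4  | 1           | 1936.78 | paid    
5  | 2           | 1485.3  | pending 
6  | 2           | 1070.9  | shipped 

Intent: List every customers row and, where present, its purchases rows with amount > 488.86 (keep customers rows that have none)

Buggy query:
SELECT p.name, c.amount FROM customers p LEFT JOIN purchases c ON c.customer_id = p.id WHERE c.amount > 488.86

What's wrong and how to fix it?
Bug: Filtering c.amount in WHERE discards the NULL rows produced by LEFT JOIN, turning it into an inner join

Fix: Put 'c.amount > 488.86' in the JOIN's ON clause instead of WHERE

Corrected query:
SELECT p.name, c.amount FROM customers p LEFT JOIN purchases c ON c.customer_id = p.id AND c.amount > 488.86

Result:
name  | amount 
------+--------
Alice | 1550.58
Alice | 1936.78
Eve   | 1070.9 
Eve   | 1485.3 
Carol | NULL   
Grace | 794.78 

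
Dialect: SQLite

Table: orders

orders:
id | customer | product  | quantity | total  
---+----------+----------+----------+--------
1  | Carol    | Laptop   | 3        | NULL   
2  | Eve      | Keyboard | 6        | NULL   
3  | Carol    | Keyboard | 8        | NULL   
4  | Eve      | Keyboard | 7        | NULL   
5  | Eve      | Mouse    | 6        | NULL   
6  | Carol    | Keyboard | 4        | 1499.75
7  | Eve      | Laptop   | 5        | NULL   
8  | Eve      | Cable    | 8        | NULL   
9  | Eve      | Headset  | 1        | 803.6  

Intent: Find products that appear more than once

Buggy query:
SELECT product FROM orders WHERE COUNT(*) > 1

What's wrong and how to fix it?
Bug: WHERE can't reference COUNT(*); aggregates are computed after WHERE

Fix: GROUP BY product, then filter groups with HAVING COUNT(*) > 1

Corrected query:
SELECT product FROM orders GROUP BY product HAVING COUNT(*) > 1

Result:
product 
--------
Keyboard
Laptop  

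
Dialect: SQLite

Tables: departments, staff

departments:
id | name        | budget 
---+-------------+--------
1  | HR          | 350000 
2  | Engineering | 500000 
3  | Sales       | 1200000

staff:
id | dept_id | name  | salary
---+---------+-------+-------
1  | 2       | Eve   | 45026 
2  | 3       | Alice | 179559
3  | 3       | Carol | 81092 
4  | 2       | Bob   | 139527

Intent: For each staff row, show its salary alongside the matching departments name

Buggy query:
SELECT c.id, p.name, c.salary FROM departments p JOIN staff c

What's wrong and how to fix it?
Bug: Missing join condition: each staff row is matched to all departments rows instead of just its own

Fix: Specify the join condition linking the foreign key to the parent id

Corrected query:
SELECT c.id, p.name, c.salary FROM departments p JOIN staff c ON c.dept_id = p.id

Result:
id | name        | salary
---+-------------+-------
1  | Engineering | 45026 
2  | Sales       | 179559
3  | Sales       | 81092 
4  | Engineering | 139527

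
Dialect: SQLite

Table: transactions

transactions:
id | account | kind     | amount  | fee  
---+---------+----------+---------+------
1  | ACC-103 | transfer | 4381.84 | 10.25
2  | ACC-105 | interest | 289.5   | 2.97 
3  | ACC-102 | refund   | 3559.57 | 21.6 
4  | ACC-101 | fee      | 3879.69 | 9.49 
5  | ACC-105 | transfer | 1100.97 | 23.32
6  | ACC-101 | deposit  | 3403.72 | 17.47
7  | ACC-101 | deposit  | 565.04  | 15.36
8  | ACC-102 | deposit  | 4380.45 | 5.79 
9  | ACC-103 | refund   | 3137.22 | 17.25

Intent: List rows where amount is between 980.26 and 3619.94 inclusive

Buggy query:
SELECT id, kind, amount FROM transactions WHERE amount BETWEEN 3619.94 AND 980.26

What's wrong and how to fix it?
Bug: BETWEEN expects the lower bound first; with 3619.94 AND 980.26 the range is empty

Fix: Swap the bounds so the smaller value comes first

Corrected query:
SELECT id, kind, amount FROM transactions WHERE amount BETWEEN 980.26 AND 3619.94

Result:
id | kind     | amount 
---+----------+--------
3  | refund   | 3559.57
5  | transfer | 1100.97
6  | deposit  | 3403.72
9  | refund   | 3137.22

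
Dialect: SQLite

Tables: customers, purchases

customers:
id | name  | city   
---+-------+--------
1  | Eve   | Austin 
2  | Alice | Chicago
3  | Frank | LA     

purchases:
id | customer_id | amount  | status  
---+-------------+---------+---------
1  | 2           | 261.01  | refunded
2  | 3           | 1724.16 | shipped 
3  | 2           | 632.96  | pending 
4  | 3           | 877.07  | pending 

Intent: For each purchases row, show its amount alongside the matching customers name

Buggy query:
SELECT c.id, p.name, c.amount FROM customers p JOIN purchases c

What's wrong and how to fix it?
Bug: JOIN with no ON clause produces a cartesian product; every purchases row pairs with every customers row

Fix: Specify the join condition linking the foreign key to the parent id

Corrected query:
SELECT c.id, p.name, c.amount FROM customers p JOIN purchases c ON c.customer_id = p.id

Result:
id | name  | amount 
---+-------+--------
1  | Alice | 261.01 
2  | Frank | 1724.16
3  | Alice | 632.96 
4  | Frank | 877.07 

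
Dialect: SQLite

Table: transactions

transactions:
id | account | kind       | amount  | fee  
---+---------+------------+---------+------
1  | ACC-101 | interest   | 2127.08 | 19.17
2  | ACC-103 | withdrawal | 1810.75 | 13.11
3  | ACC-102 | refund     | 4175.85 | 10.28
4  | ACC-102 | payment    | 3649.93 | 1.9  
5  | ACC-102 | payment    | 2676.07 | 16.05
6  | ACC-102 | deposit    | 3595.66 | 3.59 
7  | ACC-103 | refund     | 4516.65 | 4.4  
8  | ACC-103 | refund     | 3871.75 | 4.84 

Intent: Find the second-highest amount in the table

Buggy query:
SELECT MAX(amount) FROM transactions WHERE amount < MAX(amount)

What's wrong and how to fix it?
Bug: MAX(amount) on the right of the comparison is an aggregate-in-WHERE error

Fix: Put the inner MAX in a scalar subquery

Corrected query:
SELECT MAX(amount) FROM transactions WHERE amount < (SELECT MAX(amount) FROM transactions)

Result:
MAX(amount)
-----------
4175.85    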